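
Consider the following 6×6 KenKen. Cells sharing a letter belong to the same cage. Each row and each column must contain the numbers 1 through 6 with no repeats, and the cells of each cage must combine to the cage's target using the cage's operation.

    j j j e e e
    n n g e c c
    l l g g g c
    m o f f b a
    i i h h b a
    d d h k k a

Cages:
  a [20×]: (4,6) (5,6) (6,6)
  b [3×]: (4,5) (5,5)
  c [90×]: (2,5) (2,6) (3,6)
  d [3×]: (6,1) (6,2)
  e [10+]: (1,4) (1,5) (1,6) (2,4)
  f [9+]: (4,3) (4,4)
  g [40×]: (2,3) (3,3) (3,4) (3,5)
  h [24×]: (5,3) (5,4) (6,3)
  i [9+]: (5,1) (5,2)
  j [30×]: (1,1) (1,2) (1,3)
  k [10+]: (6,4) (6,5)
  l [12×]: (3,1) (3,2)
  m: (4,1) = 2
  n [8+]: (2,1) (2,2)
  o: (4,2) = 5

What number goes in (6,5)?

Cage m is a single given cell, which forces (4,1) = 2.
O is a freebie; hence (4,2) = 5.
Row 4 needs a 4, and only (4,6) is open for it.
Row 4 needs a 1, and only (4,5) is open for it.
Column 5 now contains 1, leaving (5,5) = 3.
The two cells of cage i must have sum 9; hence (5,1) = 5.
Cage i's pair has sum 9, leaving (5,2) = 4.
Row 5 now contains 5, so (5,6) = 1.
1 is placed in column 6, which forces (6,6) = 5.
Cage j has product 30, leaving (1,3) = 5.
5 is placed in column 1, which forces (2,1) = 6.
Cage n needs two cells with sum 8, leaving (2,2) = 2.
Cage c needs product 90, which forces (2,5) = 5.
Row 2 now contains 6, so (2,6) = 3.
6 is placed in column 1, so (3,1) = 4.
2 is placed in column 2, which forces (3,2) = 3.
4 is placed in row 3, so (3,5) = 2.
Column 6 now contains 3, so (3,6) = 6.
The 3 cells of cage h must have product 24, so (5,3) = 6.
The 3 cells of cage h must have product 24, leaving (5,4) = 2.
3 is placed in column 2; hence (6,2) = 1.
Cage h needs product 24, which forces (6,3) = 2.
Cage j has product 30, which forces (1,1) = 1.
Column 2 already has 1; hence (1,2) = 6.
Cage e has sum 10, leaving (1,4) = 3.
Column 5 already has 2, which forces (1,5) = 4.
Column 6 now contains 3; hence (1,6) = 2.
Cage g has product 40, which forces (2,3) = 4.
The 4 cells of cage e must have sum 10, leaving (2,4) = 1.
2 is placed in row 3, so (3,3) = 1.
The 4 cells of cage g must have product 40; hence (3,4) = 5.
6 is placed in column 3, which forces (4,3) = 3.
The two cells of cage f must have sum 9, so (4,4) = 6.
Row 6 now contains 1, which forces (6,1) = 3.
Column 4 already has 6, which forces (6,4) = 4.
Column 5 already has 4, leaving (6,5) = 6.
The full grid is 1 6 5 3 4 2 / 6 2 4 1 5 3 / 4 3 1 5 2 6 / 2 5 3 6 1 4 / 5 4 6 2 3 1 / 3 1 2 4 6 5.

6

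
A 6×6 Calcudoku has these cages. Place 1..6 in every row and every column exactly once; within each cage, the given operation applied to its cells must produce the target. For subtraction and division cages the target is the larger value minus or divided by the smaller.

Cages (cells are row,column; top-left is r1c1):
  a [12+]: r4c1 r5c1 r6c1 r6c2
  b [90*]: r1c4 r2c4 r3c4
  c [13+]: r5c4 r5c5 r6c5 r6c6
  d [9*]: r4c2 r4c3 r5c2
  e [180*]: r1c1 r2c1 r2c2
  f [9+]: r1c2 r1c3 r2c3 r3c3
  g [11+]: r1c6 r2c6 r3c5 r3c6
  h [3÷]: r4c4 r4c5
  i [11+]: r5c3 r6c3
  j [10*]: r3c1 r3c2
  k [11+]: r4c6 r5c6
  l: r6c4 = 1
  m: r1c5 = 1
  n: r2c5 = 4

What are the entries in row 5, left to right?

The 3 cells of cage e must have product 180, leaving r1c1 = 6.
Cage m is given, which forces r1c5 = 1.
Cage e has product 180; hence r2c1 = 5.
Cage e has product 180, so r2c2 = 6.
Row 2 now contains 6; hence r2c4 = 3.
Cage n is given; hence r2c5 = 4.
Column 1 already has 5, leaving r3c1 = 2.
2 is placed in row 3, leaving r3c2 = 5.
Row 3 already has 5, leaving r3c4 = 6.
Row 3 already has 5, leaving r3c5 = 3.
The 3 cells of cage d must have product 9, leaving r4c2 = 1.
The 3 cells of cage d must have product 9, leaving r4c3 = 3.
1 is placed in row 4, which forces r4c4 = 2.
Row 4 now contains 2, which forces r4c5 = 6.
Row 4 now contains 6; hence r4c6 = 5.
The 3 cells of cage d must have product 9, so r5c2 = 3.
Column 6 now contains 5, which forces r5c6 = 6.
L is a freebie; hence r6c4 = 1.
Column 2 now contains 3; hence r1c2 = 2.
The 4 cells of cage f must have sum 9, which forces r1c3 = 4.
Column 4 now contains 3; hence r1c4 = 5.
Cage g needs sum 11, which forces r1c6 = 3.
Cage f needs sum 9; hence r2c3 = 2.
Cage g needs sum 11, so r2c6 = 1.
Cage f needs sum 9, which forces r3c3 = 1.
Cage g needs sum 11, so r3c6 = 4.
Row 4 now contains 3, which forces r4c1 = 4.
The 4 cells of cage a must have sum 12, leaving r5c1 = 1.
Row 5 now contains 6, which forces r5c3 = 5.
Cage c needs sum 13, which forces r5c4 = 4.
Cage c has sum 13, leaving r5c5 = 2.
The 4 cells of cage a must have sum 12, leaving r6c1 = 3.
Cage a has sum 12, so r6c2 = 4.
Cage i's pair has sum 11, so r6c3 = 6.
Cage c has sum 13, which forces r6c5 = 5.
Cage c has sum 13; hence r6c6 = 2.
Filled in: 6 2 4 5 1 3 / 5 6 2 3 4 1 / 2 5 1 6 3 4 / 4 1 3 2 6 5 / 1 3 5 4 2 6 / 3 4 6 1 5 2.

1 3 5 4 2 6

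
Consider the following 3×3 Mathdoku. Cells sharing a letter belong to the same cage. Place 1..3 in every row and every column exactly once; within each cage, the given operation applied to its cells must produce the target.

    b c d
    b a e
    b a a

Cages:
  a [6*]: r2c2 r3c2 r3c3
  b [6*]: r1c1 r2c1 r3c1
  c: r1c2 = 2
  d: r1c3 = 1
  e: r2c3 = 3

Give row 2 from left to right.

C is a freebie, leaving r1c2 = 2.
Cage d is given, leaving r1c3 = 1.
Cage e is a single given cell; hence r2c3 = 3.
Column 3 now contains 3, leaving r3c3 = 2.
1 is placed in row 1, which forces r1c1 = 3.
Cage b has product 6, leaving r2c1 = 2.
3 is placed in row 2, leaving r2c2 = 1.
Cage b needs product 6, so r3c1 = 1.
Cage a needs product 6, leaving r3c2 = 3.
Filled in: 3 2 1 / 2 1 3 / 1 3 2.

2 1 3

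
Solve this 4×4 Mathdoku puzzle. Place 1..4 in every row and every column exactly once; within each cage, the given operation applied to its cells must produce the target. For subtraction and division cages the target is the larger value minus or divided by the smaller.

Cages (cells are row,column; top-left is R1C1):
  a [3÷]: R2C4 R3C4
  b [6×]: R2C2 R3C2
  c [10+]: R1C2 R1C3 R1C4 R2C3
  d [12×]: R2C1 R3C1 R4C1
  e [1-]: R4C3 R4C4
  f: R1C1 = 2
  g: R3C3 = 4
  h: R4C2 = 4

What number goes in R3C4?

Cage f is a single given cell, which forces R1C1 = 2.
Cage g is given, so R3C3 = 4.
H is a freebie, leaving R4C2 = 4.
Cage c needs sum 10; hence R1C4 = 4.
The 3 cells of cage d must have product 12, so R2C1 = 4.
The 4 cells of cage c must have sum 10, so R2C3 = 2.
Row 2 now contains 2, leaving R2C2 = 3.
3 is placed in row 2, so R2C4 = 1.
Cage b needs two cells with product 6, leaving R3C2 = 2.
Column 4 already has 1, leaving R3C4 = 3.
Cage e's pair has difference 1, so R4C4 = 2.
Column 2 now contains 3, which forces R1C2 = 1.
The 4 cells of cage c must have sum 10, which forces R1C3 = 3.
Row 3 already has 3, which forces R3C1 = 1.
The 3 cells of cage d must have product 12, which forces R4C1 = 3.
Column 3 now contains 3; hence R4C3 = 1.
Filled in: 2 1 3 4 / 4 3 2 1 / 1 2 4 3 / 3 4 1 2.

3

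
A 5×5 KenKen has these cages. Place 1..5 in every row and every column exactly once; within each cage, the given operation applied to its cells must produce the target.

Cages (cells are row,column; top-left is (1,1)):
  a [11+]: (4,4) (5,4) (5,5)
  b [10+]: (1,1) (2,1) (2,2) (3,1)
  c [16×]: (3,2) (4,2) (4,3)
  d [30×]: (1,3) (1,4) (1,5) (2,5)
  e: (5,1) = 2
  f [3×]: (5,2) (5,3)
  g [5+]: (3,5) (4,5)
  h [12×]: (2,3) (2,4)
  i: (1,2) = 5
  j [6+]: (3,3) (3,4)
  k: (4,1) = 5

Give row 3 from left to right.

I is a freebie; hence (1,2) = 5.
Cage k is a single given cell, so (4,1) = 5.
Cage e is given, leaving (5,1) = 2.
Cage b has sum 10, so (2,2) = 2.
Cage d needs product 30, leaving (2,5) = 5.
Column 2 now contains 2, which forces (3,2) = 4.
Column 2 now contains 4, leaving (4,2) = 1.
Column 2 now contains 1, which forces (5,2) = 3.
Row 5 now contains 3, which forces (5,3) = 1.
Row 5 now contains 3, so (5,5) = 4.
Cage j's pair has sum 6; hence (3,3) = 5.
Cage j needs two cells with sum 6, leaving (3,4) = 1.
Cage c has product 16, leaving (4,3) = 4.
The 3 cells of cage a must have sum 11, leaving (4,4) = 2.
2 is placed in row 4, which forces (4,5) = 3.
4 is placed in row 5, so (5,4) = 5.
Cage d needs product 30, which forces (1,3) = 2.
Column 4 now contains 2; hence (1,4) = 3.
The 4 cells of cage d must have product 30, leaving (1,5) = 1.
Column 3 already has 4; hence (2,3) = 3.
The two cells of cage h must have product 12; hence (2,4) = 4.
1 is placed in row 3; hence (3,1) = 3.
3 is placed in column 5, leaving (3,5) = 2.
Row 1 already has 1, which forces (1,1) = 4.
4 is placed in row 2, so (2,1) = 1.
Filled in: 4 5 2 3 1 / 1 2 3 4 5 / 3 4 5 1 2 / 5 1 4 2 3 / 2 3 1 5 4.

3 4 5 1 2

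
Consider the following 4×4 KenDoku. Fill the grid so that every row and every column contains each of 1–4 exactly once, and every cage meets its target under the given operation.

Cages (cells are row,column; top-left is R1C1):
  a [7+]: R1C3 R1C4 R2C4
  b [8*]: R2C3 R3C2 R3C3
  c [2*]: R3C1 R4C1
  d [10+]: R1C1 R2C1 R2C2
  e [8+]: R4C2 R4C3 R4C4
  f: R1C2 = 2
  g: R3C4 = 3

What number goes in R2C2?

3

F is a freebie, so R1C2 = 2.
Cage g is given, which forces R3C4 = 3.
Cage a has sum 7; hence R2C4 = 2.
Cage d needs sum 10; hence R1C1 = 3.
2 is placed in row 2, so R2C1 = 4.
Cage d has sum 10, leaving R2C2 = 3.
4 is placed in row 2, which forces R2C3 = 1.
The 3 cells of cage b must have product 8, so R3C3 = 2.
Column 3 already has 1; hence R1C3 = 4.
Cage a has sum 7, so R1C4 = 1.
Row 3 now contains 2, leaving R3C1 = 1.
Cage b has product 8, leaving R3C2 = 4.
The two cells of cage c must have product 2, which forces R4C1 = 2.
4 is placed in column 2, which forces R4C2 = 1.
Cage e needs sum 8, which forces R4C3 = 3.
Column 4 already has 1, leaving R4C4 = 4.
The full grid is 3 2 4 1 / 4 3 1 2 / 1 4 2 3 / 2 1 3 4.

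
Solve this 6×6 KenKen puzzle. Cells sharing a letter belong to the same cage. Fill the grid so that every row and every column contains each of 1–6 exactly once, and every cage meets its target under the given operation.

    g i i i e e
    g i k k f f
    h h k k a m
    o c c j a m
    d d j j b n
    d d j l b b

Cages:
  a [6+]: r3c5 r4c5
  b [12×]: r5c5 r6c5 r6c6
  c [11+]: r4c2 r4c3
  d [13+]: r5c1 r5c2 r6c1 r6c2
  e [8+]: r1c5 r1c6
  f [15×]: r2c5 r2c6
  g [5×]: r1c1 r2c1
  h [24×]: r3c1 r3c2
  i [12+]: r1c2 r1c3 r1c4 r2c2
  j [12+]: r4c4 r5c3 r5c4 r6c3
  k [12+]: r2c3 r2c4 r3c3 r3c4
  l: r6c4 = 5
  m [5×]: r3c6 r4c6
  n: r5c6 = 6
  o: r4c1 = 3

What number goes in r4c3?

6

Cage o is given, so r4c1 = 3.
Cage n is given, so r5c6 = 6.
Cage l is given, leaving r6c4 = 5.
In column 6, 4 can only go at r6c6, so r6c6 = 4.
Column 5 needs a 6, and only r1c5 is open for it.
Cage e needs two cells with sum 8, so r1c6 = 2.
The only place for 3 in column 6 is r2c6.
3 is placed in row 2; hence r2c5 = 5.
Cage g's pair has product 5, which forces r1c1 = 5.
5 is placed in row 2, so r2c1 = 1.
The 4 cells of cage i must have sum 12; hence r2c2 = 4.
4 is placed in column 2, which forces r3c2 = 6.
Column 2 already has 6, which forces r4c2 = 5.
5 is placed in row 4, which forces r4c3 = 6.
5 is placed in row 4; hence r4c6 = 1.
6 is placed in column 3; hence r2c3 = 2.
Cage k needs sum 12, leaving r2c4 = 6.
6 is placed in row 3, leaving r3c1 = 4.
Row 3 already has 4, leaving r3c5 = 2.
Column 6 now contains 1; hence r3c6 = 5.
Column 5 already has 2, leaving r4c5 = 4.
Column 1 now contains 4, leaving r5c1 = 2.
Cage d has sum 13, which forces r6c1 = 6.
4 is placed in row 4; hence r4c4 = 2.
The 4 cells of cage d must have sum 13, leaving r5c2 = 3.
Row 5 now contains 3; hence r5c4 = 4.
Row 5 now contains 3, which forces r5c5 = 1.
The 4 cells of cage d must have sum 13; hence r6c2 = 2.
1 is placed in column 5, leaving r6c5 = 3.
Column 2 now contains 3, so r1c2 = 1.
The 4 cells of cage i must have sum 12, which forces r1c3 = 4.
Cage i needs sum 12, which forces r1c4 = 3.
Column 4 already has 3, leaving r3c4 = 1.
Row 5 already has 4, leaving r5c3 = 5.
3 is placed in row 6; hence r6c3 = 1.
1 is placed in row 3, which forces r3c3 = 3.
The full grid is 5 1 4 3 6 2 / 1 4 2 6 5 3 / 4 6 3 1 2 5 / 3 5 6 2 4 1 / 2 3 5 4 1 6 / 6 2 1 5 3 4.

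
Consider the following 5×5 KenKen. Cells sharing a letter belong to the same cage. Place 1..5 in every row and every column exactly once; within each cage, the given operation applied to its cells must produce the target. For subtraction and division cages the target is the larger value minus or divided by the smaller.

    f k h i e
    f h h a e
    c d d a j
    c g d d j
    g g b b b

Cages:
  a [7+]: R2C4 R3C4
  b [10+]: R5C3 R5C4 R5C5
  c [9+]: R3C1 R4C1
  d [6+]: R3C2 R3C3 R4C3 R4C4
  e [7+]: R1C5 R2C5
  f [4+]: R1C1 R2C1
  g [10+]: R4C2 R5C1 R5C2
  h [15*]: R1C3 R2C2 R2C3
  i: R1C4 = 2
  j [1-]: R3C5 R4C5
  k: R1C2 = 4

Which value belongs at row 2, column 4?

4

K is a freebie; hence R1C2 = 4.
Cage i is a single given cell, so R1C4 = 2.
Column 4 already has 2, which forces R4C4 = 1.
Cage d needs sum 6, so R3C2 = 2.
Cage d needs sum 6, which forces R3C3 = 1.
Row 4 already has 1, which forces R4C3 = 2.
The 3 cells of cage h must have product 15, leaving R2C2 = 1.
The two cells of cage f must have sum 4; hence R1C1 = 1.
1 is placed in row 2, which forces R2C1 = 3.
Row 2 now contains 3, so R2C3 = 5.
Row 2 now contains 3, leaving R2C4 = 4.
Row 2 now contains 4, so R2C5 = 2.
Column 4 now contains 4, which forces R3C4 = 3.
Cage g needs sum 10, leaving R5C1 = 2.
3 is placed in column 4, which forces R5C4 = 5.
Column 5 now contains 2, so R5C5 = 1.
Column 3 now contains 5; hence R1C3 = 3.
Cage e's pair has sum 7, leaving R1C5 = 5.
Column 5 now contains 5; hence R3C5 = 4.
Cage g has sum 10; hence R4C2 = 5.
4 is placed in column 5; hence R4C5 = 3.
5 is placed in row 5, which forces R5C2 = 3.
The 3 cells of cage b must have sum 10, so R5C3 = 4.
Row 3 now contains 4, which forces R3C1 = 5.
Row 4 already has 5; hence R4C1 = 4.
The full grid is 1 4 3 2 5 / 3 1 5 4 2 / 5 2 1 3 4 / 4 5 2 1 3 / 2 3 4 5 1.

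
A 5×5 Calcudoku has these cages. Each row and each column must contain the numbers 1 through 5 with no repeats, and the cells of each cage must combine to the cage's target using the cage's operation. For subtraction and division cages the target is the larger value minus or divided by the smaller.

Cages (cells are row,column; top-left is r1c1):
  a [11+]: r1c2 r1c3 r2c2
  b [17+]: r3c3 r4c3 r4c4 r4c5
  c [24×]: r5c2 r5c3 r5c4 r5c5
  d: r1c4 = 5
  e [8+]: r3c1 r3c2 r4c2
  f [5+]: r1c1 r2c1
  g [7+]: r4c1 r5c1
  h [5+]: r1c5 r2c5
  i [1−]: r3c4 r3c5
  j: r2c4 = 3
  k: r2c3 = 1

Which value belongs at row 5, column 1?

Cage d is given, so r1c4 = 5.
Cage k is a single given cell, so r2c3 = 1.
Cage j is a single given cell, which forces r2c4 = 3.
Cage b needs sum 17, leaving r3c3 = 5.
Column 4 already has 3, which forces r4c4 = 4.
4 is placed in row 4, leaving r4c3 = 3.
The 4 cells of cage b must have sum 17, so r4c5 = 5.
Row 4 now contains 5; hence r4c1 = 2.
Row 4 already has 2; hence r4c2 = 1.
Cage g's pair has sum 7; hence r5c1 = 5.
Cage f needs two cells with sum 5, leaving r1c1 = 1.
Row 1 now contains 1, leaving r1c5 = 3.
Column 1 already has 2; hence r2c1 = 4.
4 is placed in row 2, which forces r2c2 = 5.
4 is placed in row 2, leaving r2c5 = 2.
Column 1 now contains 4, which forces r3c1 = 3.
Row 3 already has 3, which forces r3c2 = 4.
Column 5 already has 2; hence r3c5 = 1.
Column 5 now contains 1, so r5c5 = 4.
Column 2 already has 4; hence r1c2 = 2.
The 3 cells of cage a must have sum 11, so r1c3 = 4.
Row 3 now contains 1, so r3c4 = 2.
Cage c has product 24, which forces r5c2 = 3.
Row 5 already has 4, leaving r5c3 = 2.
Cage c has product 24; hence r5c4 = 1.
Filled in: 1 2 4 5 3 / 4 5 1 3 2 / 3 4 5 2 1 / 2 1 3 4 5 / 5 3 2 1 4.

5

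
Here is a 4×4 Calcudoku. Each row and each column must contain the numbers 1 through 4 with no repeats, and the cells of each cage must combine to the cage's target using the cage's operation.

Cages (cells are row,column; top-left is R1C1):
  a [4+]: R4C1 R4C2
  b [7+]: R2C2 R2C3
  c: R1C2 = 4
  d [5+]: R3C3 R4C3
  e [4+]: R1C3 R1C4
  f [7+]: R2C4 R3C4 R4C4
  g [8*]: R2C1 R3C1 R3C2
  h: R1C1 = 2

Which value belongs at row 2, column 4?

2

Cage h is given, so R1C1 = 2.
Cage c is a single given cell; hence R1C2 = 4.
4 is placed in column 2, which forces R2C2 = 3.
Row 2 now contains 3, so R2C3 = 4.
Column 2 now contains 3, leaving R4C2 = 1.
Row 2 now contains 4, so R2C1 = 1.
Row 2 now contains 1, which forces R2C4 = 2.
Cage g has product 8, leaving R3C1 = 4.
Column 2 now contains 1; hence R3C2 = 2.
Row 3 already has 2, which forces R3C3 = 3.
Row 3 now contains 4, which forces R3C4 = 1.
Row 4 now contains 1, so R4C1 = 3.
Column 3 already has 3, leaving R4C3 = 2.
2 is placed in column 4, leaving R4C4 = 4.
Column 3 already has 3, which forces R1C3 = 1.
Column 4 already has 1, leaving R1C4 = 3.
Filled in: 2 4 1 3 / 1 3 4 2 / 4 2 3 1 / 3 1 2 4.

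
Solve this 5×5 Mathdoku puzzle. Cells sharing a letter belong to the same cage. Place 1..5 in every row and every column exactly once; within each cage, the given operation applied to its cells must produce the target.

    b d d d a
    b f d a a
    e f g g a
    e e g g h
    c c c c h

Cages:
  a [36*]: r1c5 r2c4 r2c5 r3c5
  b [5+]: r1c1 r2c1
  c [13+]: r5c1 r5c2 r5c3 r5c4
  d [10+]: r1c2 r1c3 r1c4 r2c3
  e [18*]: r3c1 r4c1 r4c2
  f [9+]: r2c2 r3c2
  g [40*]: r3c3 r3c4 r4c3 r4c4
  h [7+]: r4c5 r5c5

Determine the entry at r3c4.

2

Cage a has product 36; hence r2c4 = 3.
Cage e needs product 18; hence r3c1 = 3.
The 3 cells of cage e must have product 18, leaving r4c1 = 2.
The 3 cells of cage e must have product 18, so r4c2 = 3.
Cage a has product 36; hence r1c5 = 3.
The 4 cells of cage c must have sum 13; hence r5c3 = 3.
3 is placed in column 5; hence r5c5 = 2.
The 4 cells of cage d must have sum 10, which forces r2c3 = 2.
The two cells of cage h must have sum 7, so r4c5 = 5.
The 4 cells of cage g must have product 40, so r3c3 = 5.
Cage g has product 40; hence r3c4 = 2.
Cage d needs sum 10; hence r1c2 = 2.
Column 3 now contains 5, which forces r1c3 = 1.
The 4 cells of cage d must have sum 10, so r1c4 = 5.
Cage f needs two cells with sum 9, which forces r2c2 = 5.
Row 3 already has 5, leaving r3c2 = 4.
4 is placed in row 3, which forces r3c5 = 1.
Column 3 already has 1, so r4c3 = 4.
Row 4 already has 4, which forces r4c4 = 1.
Column 2 already has 4, so r5c2 = 1.
Column 4 already has 1, so r5c4 = 4.
Row 1 already has 1, leaving r1c1 = 4.
Cage b's pair has sum 5, so r2c1 = 1.
Column 5 already has 1, leaving r2c5 = 4.
Row 5 now contains 4; hence r5c1 = 5.
Filled in: 4 2 1 5 3 / 1 5 2 3 4 / 3 4 5 2 1 / 2 3 4 1 5 / 5 1 3 4 2.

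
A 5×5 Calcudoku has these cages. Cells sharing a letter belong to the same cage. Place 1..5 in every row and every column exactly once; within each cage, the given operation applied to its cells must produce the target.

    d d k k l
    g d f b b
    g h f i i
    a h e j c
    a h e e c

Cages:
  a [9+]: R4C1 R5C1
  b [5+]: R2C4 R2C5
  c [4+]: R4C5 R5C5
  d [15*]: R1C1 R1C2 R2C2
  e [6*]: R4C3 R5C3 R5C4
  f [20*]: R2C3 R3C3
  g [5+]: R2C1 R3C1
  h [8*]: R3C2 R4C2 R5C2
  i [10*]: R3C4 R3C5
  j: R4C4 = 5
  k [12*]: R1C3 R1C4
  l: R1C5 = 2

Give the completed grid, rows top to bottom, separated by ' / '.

Cage l is a single given cell, leaving R1C5 = 2.
Column 5 now contains 2, so R3C5 = 5.
J is a freebie, leaving R4C4 = 5.
Cage f needs two cells with product 20; hence R2C3 = 5.
Row 3 already has 5, leaving R3C3 = 4.
Row 3 already has 5; hence R3C4 = 2.
5 is placed in row 4; hence R4C1 = 4.
The two cells of cage a must have sum 9, which forces R5C1 = 5.
Cage d has product 15, leaving R1C2 = 5.
Column 3 already has 4, so R1C3 = 3.
Cage k's pair has product 12; hence R1C4 = 4.
The two cells of cage g must have sum 5; hence R2C1 = 2.
Column 4 now contains 4, so R2C4 = 1.
Row 2 now contains 1, so R2C5 = 4.
Cage g's pair has sum 5; hence R3C1 = 3.
2 is placed in row 3, so R3C2 = 1.
Cage h needs product 8, leaving R4C2 = 2.
Row 4 already has 2, leaving R4C3 = 1.
1 is placed in row 4, so R4C5 = 3.
The 3 cells of cage h must have product 8, so R5C2 = 4.
Column 3 already has 1, which forces R5C3 = 2.
Column 4 already has 1, so R5C4 = 3.
Column 5 already has 3, which forces R5C5 = 1.
Row 1 already has 3, which forces R1C1 = 1.
Row 2 now contains 1, so R2C2 = 3.

1 5 3 4 2 / 2 3 5 1 4 / 3 1 4 2 5 / 4 2 1 5 3 / 5 4 2 3 1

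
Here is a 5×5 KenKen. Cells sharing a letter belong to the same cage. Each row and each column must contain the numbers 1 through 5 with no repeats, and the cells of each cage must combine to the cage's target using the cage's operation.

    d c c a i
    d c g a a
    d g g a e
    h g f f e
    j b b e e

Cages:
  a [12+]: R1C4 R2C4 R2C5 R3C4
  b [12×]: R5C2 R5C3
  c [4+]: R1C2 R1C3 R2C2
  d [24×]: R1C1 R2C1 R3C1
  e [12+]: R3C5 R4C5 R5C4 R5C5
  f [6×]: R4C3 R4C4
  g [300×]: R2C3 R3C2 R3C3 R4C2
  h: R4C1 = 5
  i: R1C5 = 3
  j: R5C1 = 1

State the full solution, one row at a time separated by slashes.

Cage c needs sum 4, which forces R1C2 = 2.
The 3 cells of cage c must have sum 4; hence R1C3 = 1.
Cage i is given, leaving R1C5 = 3.
Cage c has sum 4; hence R2C2 = 1.
Cage h is given, leaving R4C1 = 5.
J is a freebie; hence R5C1 = 1.
Row 1 now contains 3, which forces R1C1 = 4.
Row 1 already has 4, leaving R1C4 = 5.
Cage g needs product 300; hence R2C3 = 5.
Cage g needs product 300; hence R3C2 = 5.
The 4 cells of cage e must have sum 12; hence R5C5 = 5.
In row 4, 1 can only go at R4C5, so R4C5 = 1.
The only place for 1 in row 3 is R3C4.
In row 2, 3 can only go at R2C1, so R2C1 = 3.
Column 1 already has 3; hence R3C1 = 2.
Row 3 now contains 2, so R3C5 = 4.
Cage a needs sum 12, leaving R2C4 = 4.
4 is placed in column 5; hence R2C5 = 2.
Row 3 now contains 4, which forces R3C3 = 3.
Cage g needs product 300, so R4C2 = 4.
Column 3 already has 3; hence R4C3 = 2.
2 is placed in row 4; hence R4C4 = 3.
Column 2 now contains 4, so R5C2 = 3.
Column 3 already has 3; hence R5C3 = 4.
Cage e needs sum 12, leaving R5C4 = 2.

4 2 1 5 3 / 3 1 5 4 2 / 2 5 3 1 4 / 5 4 2 3 1 / 1 3 4 2 5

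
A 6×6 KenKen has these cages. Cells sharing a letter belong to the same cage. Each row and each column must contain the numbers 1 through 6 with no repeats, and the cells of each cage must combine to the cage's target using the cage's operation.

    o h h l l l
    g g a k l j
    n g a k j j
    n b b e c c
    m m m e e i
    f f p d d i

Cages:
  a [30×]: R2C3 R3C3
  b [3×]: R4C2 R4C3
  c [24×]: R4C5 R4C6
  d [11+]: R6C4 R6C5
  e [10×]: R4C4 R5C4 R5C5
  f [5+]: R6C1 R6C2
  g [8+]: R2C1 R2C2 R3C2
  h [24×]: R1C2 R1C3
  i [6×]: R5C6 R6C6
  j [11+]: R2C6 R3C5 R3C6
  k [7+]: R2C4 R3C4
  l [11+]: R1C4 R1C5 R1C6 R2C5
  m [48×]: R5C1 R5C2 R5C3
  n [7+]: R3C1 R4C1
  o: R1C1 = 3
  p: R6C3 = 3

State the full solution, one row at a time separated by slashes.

3 6 4 1 2 5 / 1 2 5 4 3 6 / 2 5 6 3 4 1 / 5 3 1 2 6 4 / 6 4 2 5 1 3 / 4 1 3 6 5 2

Cage o is a single given cell, leaving R1C1 = 3.
P is a freebie; hence R6C3 = 3.
Cage b's pair has product 3, so R4C2 = 3.
Column 3 now contains 3; hence R4C3 = 1.
In row 5, 3 can only go at R5C6, so R5C6 = 3.
Cage i needs two cells with product 6; hence R6C6 = 2.
In row 3, 3 can only go at R3C4, so R3C4 = 3.
Cage k's pair has sum 7, so R2C4 = 4.
The only place for 3 in row 2 is R2C5.
The only place for 2 in column 3 is R5C3.
The 3 cells of cage e must have product 10, so R4C4 = 2.
Cage l has sum 11; hence R1C5 = 2.
The only place for 5 in row 4 is R4C1.
Cage n needs two cells with sum 7; hence R3C1 = 2.
2 is placed in column 1, leaving R2C1 = 1.
Column 1 already has 1, so R6C1 = 4.
4 is placed in row 6, leaving R6C2 = 1.
Cage g has sum 8; hence R2C2 = 2.
Column 2 already has 1, which forces R3C2 = 5.
Row 3 now contains 5; hence R3C3 = 6.
Column 1 already has 4, leaving R5C1 = 6.
Cage m needs product 48; hence R5C2 = 4.
4 is placed in column 2, which forces R1C2 = 6.
6 is placed in column 3; hence R1C3 = 4.
6 is placed in column 3; hence R2C3 = 5.
The 3 cells of cage j must have sum 11, so R2C6 = 6.
Column 6 now contains 6, which forces R4C6 = 4.
Cage j has sum 11, so R3C5 = 4.
Column 6 already has 4, leaving R3C6 = 1.
Row 4 now contains 4; hence R4C5 = 6.
Column 5 now contains 6, so R6C5 = 5.
Cage l needs sum 11; hence R1C4 = 1.
1 is placed in column 6; hence R1C6 = 5.
Cage e needs product 10, leaving R5C4 = 5.
5 is placed in column 5, which forces R5C5 = 1.
Row 6 already has 5; hence R6C4 = 6.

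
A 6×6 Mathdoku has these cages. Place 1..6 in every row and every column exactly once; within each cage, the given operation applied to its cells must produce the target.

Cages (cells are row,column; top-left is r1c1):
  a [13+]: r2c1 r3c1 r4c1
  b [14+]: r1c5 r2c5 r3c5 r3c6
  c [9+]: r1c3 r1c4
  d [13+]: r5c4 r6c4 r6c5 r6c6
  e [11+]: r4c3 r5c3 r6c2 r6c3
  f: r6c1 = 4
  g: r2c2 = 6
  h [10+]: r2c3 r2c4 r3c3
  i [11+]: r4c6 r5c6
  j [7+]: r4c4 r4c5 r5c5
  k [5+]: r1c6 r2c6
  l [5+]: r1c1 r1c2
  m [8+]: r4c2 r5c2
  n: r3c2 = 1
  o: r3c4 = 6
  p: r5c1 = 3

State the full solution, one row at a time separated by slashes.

1 4 6 3 5 2 / 5 6 1 4 2 3 / 2 1 5 6 3 4 / 6 3 4 2 1 5 / 3 5 2 1 4 6 / 4 2 3 5 6 1

Cage g is given, so r2c2 = 6.
N is a freebie, which forces r3c2 = 1.
O is a freebie, leaving r3c4 = 6.
Cage p is given, so r5c1 = 3.
Cage f is a single given cell, so r6c1 = 4.
Cage a has sum 13, leaving r4c1 = 6.
The two cells of cage m must have sum 8, leaving r4c2 = 3.
Row 4 already has 6, so r4c6 = 5.
Cage m's pair has sum 8, which forces r5c2 = 5.
Column 6 already has 5, so r5c6 = 6.
Column 2 already has 5, leaving r6c2 = 2.
The two cells of cage l must have sum 5, so r1c1 = 1.
3 is placed in column 2; hence r1c2 = 4.
The two cells of cage c must have sum 9; hence r1c3 = 6.
Cage c's pair has sum 9, so r1c4 = 3.
Row 1 now contains 3; hence r1c6 = 2.
Column 6 already has 2, leaving r2c6 = 3.
Column 6 already has 3, which forces r3c6 = 4.
6 is placed in column 3, so r6c3 = 3.
Column 6 already has 3, which forces r6c6 = 1.
2 is placed in row 1, which forces r1c5 = 5.
Cage b has sum 14, so r2c5 = 2.
Cage h needs sum 10, leaving r3c3 = 5.
The 4 cells of cage b must have sum 14; hence r3c5 = 3.
The 4 cells of cage d must have sum 13; hence r5c4 = 1.
Row 5 now contains 1, so r5c5 = 4.
Row 6 now contains 1, so r6c4 = 5.
Cage d needs sum 13, so r6c5 = 6.
Row 2 now contains 2, so r2c1 = 5.
Cage h needs sum 10, so r2c3 = 1.
Column 4 already has 1, which forces r2c4 = 4.
5 is placed in row 3, leaving r3c1 = 2.
Cage e has sum 11; hence r4c3 = 4.
Cage j has sum 7, so r4c4 = 2.
Column 5 now contains 4, leaving r4c5 = 1.
Row 5 already has 4, leaving r5c3 = 2.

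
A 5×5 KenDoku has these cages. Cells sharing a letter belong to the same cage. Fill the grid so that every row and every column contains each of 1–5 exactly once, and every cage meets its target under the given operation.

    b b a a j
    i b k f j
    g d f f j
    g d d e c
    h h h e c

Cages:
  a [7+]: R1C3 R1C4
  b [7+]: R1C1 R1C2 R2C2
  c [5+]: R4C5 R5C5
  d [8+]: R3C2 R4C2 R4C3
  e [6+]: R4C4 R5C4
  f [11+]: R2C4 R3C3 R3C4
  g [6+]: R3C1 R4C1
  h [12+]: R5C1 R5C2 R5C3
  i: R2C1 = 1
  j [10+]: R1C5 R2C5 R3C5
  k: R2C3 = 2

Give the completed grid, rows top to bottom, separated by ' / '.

Cage i is a single given cell, leaving R2C1 = 1.
Cage k is given, leaving R2C3 = 2.
Cage b has sum 7; hence R1C2 = 1.
The only place for 5 in column 1 is R5C1.
The only place for 3 in column 1 is R1C1.
The two cells of cage a must have sum 7, so R1C3 = 5.
Cage a's pair has sum 7; hence R1C4 = 2.
Row 1 now contains 2, so R1C5 = 4.
The 3 cells of cage b must have sum 7, which forces R2C2 = 3.
Row 2 now contains 3; hence R2C5 = 5.
Column 2 already has 3, so R5C2 = 4.
4 is placed in row 5, which forces R5C3 = 3.
4 is placed in row 5, which forces R5C4 = 1.
Row 5 already has 1, so R5C5 = 2.
Row 2 now contains 5, so R2C4 = 4.
Column 3 already has 3, so R3C3 = 4.
The 3 cells of cage f must have sum 11, which forces R3C4 = 3.
Cage j needs sum 10, which forces R3C5 = 1.
Column 3 already has 3, which forces R4C3 = 1.
The two cells of cage e must have sum 6; hence R4C4 = 5.
Cage c's pair has sum 5, leaving R4C5 = 3.
Row 3 already has 4, which forces R3C1 = 2.
The 3 cells of cage d must have sum 8, so R3C2 = 5.
Cage g needs two cells with sum 6, which forces R4C1 = 4.
Row 4 already has 5, leaving R4C2 = 2.

3 1 5 2 4 / 1 3 2 4 5 / 2 5 4 3 1 / 4 2 1 5 3 / 5 4 3 1 2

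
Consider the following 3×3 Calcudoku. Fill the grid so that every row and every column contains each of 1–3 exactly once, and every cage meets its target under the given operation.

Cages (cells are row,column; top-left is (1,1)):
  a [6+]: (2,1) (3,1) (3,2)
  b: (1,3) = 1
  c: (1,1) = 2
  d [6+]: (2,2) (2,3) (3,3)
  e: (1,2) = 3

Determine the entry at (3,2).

2

Cage c is a single given cell, leaving (1,1) = 2.
Cage e is given, leaving (1,2) = 3.
Cage b is given, so (1,3) = 1.
The 3 cells of cage d must have sum 6, leaving (2,2) = 1.
The 3 cells of cage a must have sum 6, leaving (3,2) = 2.
2 is placed in row 3, leaving (3,3) = 3.
Row 2 already has 1, so (2,1) = 3.
Column 3 now contains 3, so (2,3) = 2.
Row 3 already has 3; hence (3,1) = 1.
Completed grid: 2 3 1 / 3 1 2 / 1 2 3.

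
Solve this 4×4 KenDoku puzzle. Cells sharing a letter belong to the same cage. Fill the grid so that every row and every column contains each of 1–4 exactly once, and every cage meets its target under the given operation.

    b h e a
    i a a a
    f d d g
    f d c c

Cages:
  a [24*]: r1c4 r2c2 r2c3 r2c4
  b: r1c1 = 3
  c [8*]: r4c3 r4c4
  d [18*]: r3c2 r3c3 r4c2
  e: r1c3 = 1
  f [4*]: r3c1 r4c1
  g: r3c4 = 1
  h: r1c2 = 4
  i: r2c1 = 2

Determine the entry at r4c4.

4

B is a freebie; hence r1c1 = 3.
Cage h is a single given cell, leaving r1c2 = 4.
Cage e is given, which forces r1c3 = 1.
Row 1 already has 1, leaving r1c4 = 2.
I is a freebie; hence r2c1 = 2.
Cage d needs product 18, so r3c2 = 2.
The 3 cells of cage d must have product 18, which forces r3c3 = 3.
Cage g is given; hence r3c4 = 1.
Cage d needs product 18, so r4c2 = 3.
Column 4 already has 2, so r4c4 = 4.
Column 2 already has 3, so r2c2 = 1.
Column 3 already has 3, leaving r2c3 = 4.
Column 4 now contains 4, which forces r2c4 = 3.
Row 3 now contains 1; hence r3c1 = 4.
4 is placed in row 4, so r4c1 = 1.
4 is placed in row 4, leaving r4c3 = 2.
Filled in: 3 4 1 2 / 2 1 4 3 / 4 2 3 1 / 1 3 2 4.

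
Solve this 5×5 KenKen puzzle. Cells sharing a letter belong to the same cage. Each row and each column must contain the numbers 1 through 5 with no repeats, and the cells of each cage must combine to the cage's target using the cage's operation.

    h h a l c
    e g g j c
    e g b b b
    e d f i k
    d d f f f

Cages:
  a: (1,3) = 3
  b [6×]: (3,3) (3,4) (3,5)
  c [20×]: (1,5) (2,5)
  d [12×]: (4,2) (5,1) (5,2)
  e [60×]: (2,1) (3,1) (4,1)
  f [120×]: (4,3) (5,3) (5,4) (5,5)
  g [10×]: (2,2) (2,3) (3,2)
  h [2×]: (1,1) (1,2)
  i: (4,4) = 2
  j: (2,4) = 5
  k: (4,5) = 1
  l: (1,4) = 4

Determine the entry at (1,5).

5

Cage a is given, so (1,3) = 3.
Cage l is a single given cell, which forces (1,4) = 4.
4 is placed in row 1, which forces (1,5) = 5.
J is a freebie; hence (2,4) = 5.
5 is placed in column 5; hence (2,5) = 4.
Cage i is a single given cell, which forces (4,4) = 2.
K is a freebie, leaving (4,5) = 1.
2 is placed in column 4, so (5,4) = 3.
3 is placed in row 5, which forces (5,5) = 2.
Row 2 already has 4, so (2,1) = 3.
The 3 cells of cage g must have product 10, so (3,2) = 5.
Cage b needs product 6; hence (3,3) = 2.
Column 4 already has 3; hence (3,4) = 1.
2 is placed in column 5, leaving (3,5) = 3.
The 3 cells of cage d must have product 12, which forces (4,2) = 3.
Cage g has product 10; hence (2,2) = 2.
2 is placed in column 3, so (2,3) = 1.
Row 3 already has 5, leaving (3,1) = 4.
Cage e has product 60, so (4,1) = 5.
Row 4 now contains 5; hence (4,3) = 4.
Column 1 already has 4, so (5,1) = 1.
Row 5 already has 1, so (5,2) = 4.
Column 3 already has 4; hence (5,3) = 5.
1 is placed in column 1, leaving (1,1) = 2.
2 is placed in column 2; hence (1,2) = 1.
The full grid is 2 1 3 4 5 / 3 2 1 5 4 / 4 5 2 1 3 / 5 3 4 2 1 / 1 4 5 3 2.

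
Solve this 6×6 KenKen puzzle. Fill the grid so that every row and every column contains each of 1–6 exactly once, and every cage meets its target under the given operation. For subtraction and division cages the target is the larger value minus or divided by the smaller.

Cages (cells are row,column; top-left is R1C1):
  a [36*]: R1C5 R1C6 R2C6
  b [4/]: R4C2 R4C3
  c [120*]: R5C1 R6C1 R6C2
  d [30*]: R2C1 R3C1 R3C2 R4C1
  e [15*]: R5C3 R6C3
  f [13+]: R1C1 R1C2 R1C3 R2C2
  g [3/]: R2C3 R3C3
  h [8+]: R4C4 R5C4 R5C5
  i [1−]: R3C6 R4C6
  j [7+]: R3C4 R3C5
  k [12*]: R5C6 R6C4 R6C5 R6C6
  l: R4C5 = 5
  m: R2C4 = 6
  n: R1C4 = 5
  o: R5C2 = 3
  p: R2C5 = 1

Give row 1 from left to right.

Cage n is a single given cell, leaving R1C4 = 5.
Cage m is given; hence R2C4 = 6.
Cage p is a single given cell, leaving R2C5 = 1.
Cage l is a single given cell, so R4C5 = 5.
Cage o is given, which forces R5C2 = 3.
Row 5 now contains 3, so R5C3 = 5.
5 is placed in column 3; hence R6C3 = 3.
Column 3 already has 3; hence R2C3 = 2.
Row 2 now contains 2, which forces R2C6 = 3.
The two cells of cage g must have quotient 3, leaving R3C3 = 6.
Cage k needs product 12, leaving R5C6 = 1.
Cage k has product 12, which forces R6C4 = 1.
3 is placed in row 2, leaving R2C1 = 5.
Row 2 now contains 5; hence R2C2 = 4.
The two cells of cage i must have difference 1, leaving R3C6 = 5.
4 is placed in column 2, so R4C2 = 1.
Row 4 now contains 1, which forces R4C3 = 4.
Cage h needs sum 8, leaving R4C4 = 2.
Row 4 now contains 4, so R4C6 = 6.
Row 5 already has 1, so R5C4 = 4.
Cage h needs sum 8, which forces R5C5 = 2.
Column 5 now contains 2, leaving R6C5 = 6.
Column 6 now contains 6, which forces R6C6 = 2.
Column 3 already has 4, so R1C3 = 1.
Column 5 now contains 6, which forces R1C5 = 3.
2 is placed in column 6; hence R1C6 = 4.
The 4 cells of cage d must have product 30, which forces R3C1 = 1.
Column 2 already has 1, leaving R3C2 = 2.
4 is placed in column 4, leaving R3C4 = 3.
Cage j's pair has sum 7, so R3C5 = 4.
2 is placed in row 4, which forces R4C1 = 3.
Row 5 already has 4, leaving R5C1 = 6.
Row 6 now contains 6, which forces R6C1 = 4.
Row 6 now contains 6, leaving R6C2 = 5.
6 is placed in column 1; hence R1C1 = 2.
Column 2 already has 2, which forces R1C2 = 6.
Completed grid: 2 6 1 5 3 4 / 5 4 2 6 1 3 / 1 2 6 3 4 5 / 3 1 4 2 5 6 / 6 3 5 4 2 1 / 4 5 3 1 6 2.

2 6 1 5 3 4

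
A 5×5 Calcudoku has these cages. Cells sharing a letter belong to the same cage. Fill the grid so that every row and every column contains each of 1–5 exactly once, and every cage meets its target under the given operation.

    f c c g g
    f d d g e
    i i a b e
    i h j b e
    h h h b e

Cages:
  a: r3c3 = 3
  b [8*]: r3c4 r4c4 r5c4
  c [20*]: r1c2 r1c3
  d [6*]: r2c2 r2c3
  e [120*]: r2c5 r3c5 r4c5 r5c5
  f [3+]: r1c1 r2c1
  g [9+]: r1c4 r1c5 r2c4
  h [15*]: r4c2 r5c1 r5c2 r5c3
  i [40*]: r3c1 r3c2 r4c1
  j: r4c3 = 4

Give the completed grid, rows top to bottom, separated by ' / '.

Cage a is a single given cell, so r3c3 = 3.
The 4 cells of cage h must have product 15, leaving r4c2 = 1.
Cage j is a single given cell, which forces r4c3 = 4.
4 is placed in row 4; hence r4c4 = 2.
Cage c needs two cells with product 20, leaving r1c2 = 4.
Column 3 already has 4, leaving r1c3 = 5.
The two cells of cage d must have product 6, which forces r2c2 = 3.
3 is placed in column 3, which forces r2c3 = 2.
Column 2 already has 4, leaving r3c2 = 2.
Row 4 already has 2, so r4c1 = 5.
Row 4 now contains 5, leaving r4c5 = 3.
3 is placed in column 2; hence r5c2 = 5.
Column 3 already has 5, leaving r5c3 = 1.
1 is placed in row 5, so r5c4 = 4.
Row 5 now contains 4, which forces r5c5 = 2.
Cage f needs two cells with sum 3, so r1c1 = 2.
Cage g needs sum 9, which forces r1c4 = 3.
2 is placed in column 5, so r1c5 = 1.
Row 2 now contains 2, which forces r2c1 = 1.
Cage g has sum 9; hence r2c4 = 5.
Row 2 now contains 5, which forces r2c5 = 4.
2 is placed in row 3, so r3c1 = 4.
4 is placed in column 4, leaving r3c4 = 1.
4 is placed in column 5, so r3c5 = 5.
1 is placed in row 5, which forces r5c1 = 3.

2 4 5 3 1 / 1 3 2 5 4 / 4 2 3 1 5 / 5 1 4 2 3 / 3 5 1 4 2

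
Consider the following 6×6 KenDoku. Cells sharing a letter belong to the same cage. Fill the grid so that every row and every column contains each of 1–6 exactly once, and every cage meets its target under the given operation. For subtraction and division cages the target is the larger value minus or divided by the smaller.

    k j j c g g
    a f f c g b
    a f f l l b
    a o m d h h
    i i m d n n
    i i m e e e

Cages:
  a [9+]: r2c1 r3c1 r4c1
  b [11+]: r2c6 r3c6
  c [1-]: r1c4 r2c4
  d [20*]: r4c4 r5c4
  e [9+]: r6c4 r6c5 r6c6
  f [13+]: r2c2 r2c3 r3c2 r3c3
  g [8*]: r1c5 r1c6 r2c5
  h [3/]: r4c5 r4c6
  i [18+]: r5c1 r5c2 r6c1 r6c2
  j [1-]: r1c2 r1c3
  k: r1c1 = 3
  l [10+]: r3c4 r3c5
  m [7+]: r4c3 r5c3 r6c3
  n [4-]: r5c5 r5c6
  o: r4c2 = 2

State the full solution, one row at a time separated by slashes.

K is a freebie, leaving r1c1 = 3.
O is a freebie; hence r4c2 = 2.
In row 4, 5 can only go at r4c4, so r4c4 = 5.
Column 4 already has 5, so r5c4 = 4.
4 is placed in column 4, so r3c4 = 6.
The two cells of cage l must have sum 10; hence r3c5 = 4.
Row 3 now contains 6, which forces r3c6 = 5.
Cage g needs product 8, leaving r1c6 = 4.
Column 6 already has 5, which forces r2c6 = 6.
The 3 cells of cage a must have sum 9; hence r4c1 = 6.
Row 4 needs a 4, and only r4c3 is open for it.
In row 2, 4 can only go at r2c2, so r2c2 = 4.
Cage f has sum 13; hence r2c3 = 5.
The only place for 5 in row 1 is r1c2.
Cage j's pair has difference 1, so r1c3 = 6.
The 4 cells of cage i must have sum 18, so r5c1 = 5.
Row 5 already has 5, so r5c5 = 6.
Cage i needs sum 18, leaving r6c1 = 4.
Column 5 now contains 6; hence r6c5 = 5.
6 is placed in row 5; hence r5c2 = 3.
Cage n's pair has difference 4, leaving r5c6 = 2.
Cage i needs sum 18, leaving r6c2 = 6.
3 is placed in column 2; hence r3c2 = 1.
Cage f has sum 13; hence r3c3 = 3.
2 is placed in row 5, which forces r5c3 = 1.
The 3 cells of cage m must have sum 7, so r6c3 = 2.
Cage a has sum 9, so r2c1 = 1.
1 is placed in row 2, so r2c5 = 2.
1 is placed in row 3, which forces r3c1 = 2.
Cage c needs two cells with difference 1; hence r1c4 = 2.
Column 5 now contains 2, which forces r1c5 = 1.
2 is placed in row 2, leaving r2c4 = 3.
1 is placed in column 5; hence r4c5 = 3.
3 is placed in row 4, which forces r4c6 = 1.
Column 4 now contains 3, so r6c4 = 1.
1 is placed in column 6, which forces r6c6 = 3.

3 5 6 2 1 4 / 1 4 5 3 2 6 / 2 1 3 6 4 5 / 6 2 4 5 3 1 / 5 3 1 4 6 2 / 4 6 2 1 5 3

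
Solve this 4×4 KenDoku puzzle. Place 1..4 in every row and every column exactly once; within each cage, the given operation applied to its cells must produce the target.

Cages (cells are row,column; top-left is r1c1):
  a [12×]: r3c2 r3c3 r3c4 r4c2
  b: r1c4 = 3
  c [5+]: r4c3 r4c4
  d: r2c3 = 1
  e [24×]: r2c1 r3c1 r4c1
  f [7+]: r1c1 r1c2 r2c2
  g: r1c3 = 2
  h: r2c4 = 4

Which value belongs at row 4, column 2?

Cage g is a single given cell, leaving r1c3 = 2.
Cage b is given, which forces r1c4 = 3.
Cage d is a single given cell, which forces r2c3 = 1.
Cage h is given, which forces r2c4 = 4.
The 3 cells of cage f must have sum 7, leaving r2c2 = 2.
Column 2 already has 2; hence r4c2 = 1.
1 is placed in row 4, leaving r4c4 = 2.
The 3 cells of cage f must have sum 7, so r1c1 = 1.
Column 2 now contains 1, leaving r1c2 = 4.
Row 2 now contains 2, which forces r2c1 = 3.
Cage e has product 24, leaving r3c1 = 2.
Column 2 now contains 4, leaving r3c2 = 3.
Row 3 now contains 3; hence r3c3 = 4.
Column 4 already has 2; hence r3c4 = 1.
Cage e needs product 24; hence r4c1 = 4.
The two cells of cage c must have sum 5; hence r4c3 = 3.
Filled in: 1 4 2 3 / 3 2 1 4 / 2 3 4 1 / 4 1 3 2.

1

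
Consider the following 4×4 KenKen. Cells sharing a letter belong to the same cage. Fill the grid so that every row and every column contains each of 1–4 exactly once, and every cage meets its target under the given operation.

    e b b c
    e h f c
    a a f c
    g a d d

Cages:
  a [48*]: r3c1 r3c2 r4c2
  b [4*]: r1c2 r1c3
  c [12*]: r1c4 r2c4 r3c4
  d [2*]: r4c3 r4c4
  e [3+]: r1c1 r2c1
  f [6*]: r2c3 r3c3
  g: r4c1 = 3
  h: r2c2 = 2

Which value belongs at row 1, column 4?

3

Cage h is a single given cell, so r2c2 = 2.
Row 2 now contains 2, so r2c3 = 3.
The 3 cells of cage a must have product 48, which forces r3c1 = 4.
Cage a needs product 48, which forces r3c2 = 3.
Column 3 already has 3; hence r3c3 = 2.
Row 3 now contains 3, so r3c4 = 1.
Cage g is a single given cell, leaving r4c1 = 3.
Cage a has product 48, leaving r4c2 = 4.
Column 3 now contains 2; hence r4c3 = 1.
Column 4 now contains 1, which forces r4c4 = 2.
Cage e needs two cells with sum 3; hence r1c1 = 2.
4 is placed in column 2, which forces r1c2 = 1.
Column 3 now contains 1, which forces r1c3 = 4.
The 3 cells of cage c must have product 12, leaving r1c4 = 3.
Row 2 now contains 2; hence r2c1 = 1.
Column 4 now contains 1, so r2c4 = 4.
Filled in: 2 1 4 3 / 1 2 3 4 / 4 3 2 1 / 3 4 1 2.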